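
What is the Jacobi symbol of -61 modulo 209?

-1

(-61/209)
  = (61/209)    [209 ≡ 1 mod 4 ⇒ (-1/209) = +1]
  = (209/61)    [QR: 61 ≡ 1 mod 4, sign kept]
  = (26/61)    [209 ≡ 26 mod 61]
  = -(13/61)    [61 ≡ 5 mod 8 ⇒ (2/61) = -1]
  = -(61/13)    [QR: 13 ≡ 1 mod 4, sign kept]
  = -(9/13)    [61 ≡ 9 mod 13]
  = -(13/9)    [QR: 9 ≡ 1 mod 4, sign kept]
  = -(4/9)    [13 ≡ 4 mod 9]
  = -(1/9)    [9 ≡ 1 mod 8 ⇒ (2/9)^2 = +1]
  = -1    [(1/9) = 1]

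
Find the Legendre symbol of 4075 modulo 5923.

(4075/5923)
  = -(5923/4075)    [QR: both ≡ 3 mod 4, sign flips]
  = -(1848/4075)    [5923 ≡ 1848 mod 4075]
  = (231/4075)    [4075 ≡ 3 mod 8 ⇒ (2/4075)^3 = -1]
  = -(4075/231)    [QR: both ≡ 3 mod 4, sign flips]
  = -(148/231)    [4075 ≡ 148 mod 231]
  = -(37/231)    [231 ≡ 7 mod 8 ⇒ (2/231)^2 = +1]
  = -(231/37)    [QR: 37 ≡ 1 mod 4, sign kept]
  = -(9/37)    [231 ≡ 9 mod 37]
  = -(37/9)    [QR: 9 ≡ 1 mod 4, sign kept]
  = -(1/9)    [37 ≡ 1 mod 9]
  = -1    [(1/9) = 1]

-1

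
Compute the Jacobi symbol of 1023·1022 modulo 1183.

By multiplicativity, (1023·1022|1183) = (1023|1183)·(1022|1183).
First factor (1023|1183):
Both 1023 ≡ 3 and 1183 ≡ 3 (mod 4), so reciprocity gives (1023|1183) = -(1183|1023). Reduce: 1183 ≡ 160 (mod 1023). Now have -(160|1023).
Factor out 2: 160 = 2^5·5. Since 1023 ≡ 7 (mod 8), (2|1023) = +1, and (2|1023)^5 = +1. Now have -(5|1023).
5 ≡ 1 (mod 4), so quadratic reciprocity gives (5|1023) = (1023|5). Reduce: 1023 ≡ 3 (mod 5). Now have -(3|5).
5 ≡ 1 (mod 4), so quadratic reciprocity gives (3|5) = (5|3). Reduce: 5 ≡ 2 (mod 3). Now have -(2|3).
Factor out 2: 2 = 2. Since 3 ≡ 3 (mod 8), (2|3) = -1. Now have (1|3).
(1|3) = 1. Collecting the sign factors: 1.
Second factor (1022|1183):
Factor out 2: 1022 = 2·511. Since 1183 ≡ 7 (mod 8), (2|1183) = +1. Now have (511|1183).
Both 511 ≡ 3 and 1183 ≡ 3 (mod 4), so reciprocity gives (511|1183) = -(1183|511). Reduce: 1183 ≡ 161 (mod 511). Now have -(161|511).
161 ≡ 1 (mod 4), so quadratic reciprocity gives (161|511) = (511|161). Reduce: 511 ≡ 28 (mod 161). Now have -(28|161).
Factor out 2: 28 = 2^2·7. Since 161 ≡ 1 (mod 8), (2|161) = +1, and (2|161)^2 = +1. Now have -(7|161).
161 ≡ 1 (mod 4), so quadratic reciprocity gives (7|161) = (161|7). Reduce: 161 ≡ 0 (mod 7). Now have -(0|7).
The numerator is now 0 with denominator 7 > 1: the symbol is 0.
Product: (1)·(0) = 0.

0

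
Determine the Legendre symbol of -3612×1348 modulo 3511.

By multiplicativity, (-3612·1348/3511) = (-3612/3511)·(1348/3511).
First factor (-3612/3511):
(-3612/3511)
  = (3410/3511)    [-3612 ≡ 3410 mod 3511]
  = (1705/3511)    [3511 ≡ 7 mod 8 ⇒ (2/3511) = +1]
  = (3511/1705)    [QR: 1705 ≡ 1 mod 4, sign kept]
  = (101/1705)    [3511 ≡ 101 mod 1705]
  = (1705/101)    [QR: 101 ≡ 1 mod 4, sign kept]
  = (89/101)    [1705 ≡ 89 mod 101]
  = (101/89)    [QR: 89 ≡ 1 mod 4, sign kept]
  = (12/89)    [101 ≡ 12 mod 89]
  = (3/89)    [89 ≡ 1 mod 8 ⇒ (2/89)^2 = +1]
  = (89/3)    [QR: 89 ≡ 1 mod 4, sign kept]
  = (2/3)    [89 ≡ 2 mod 3]
  = -(1/3)    [3 ≡ 3 mod 8 ⇒ (2/3) = -1]
  = -1    [(1/3) = 1]
Second factor (1348/3511):
(1348/3511)
  = (337/3511)    [3511 ≡ 7 mod 8 ⇒ (2/3511)^2 = +1]
  = (3511/337)    [QR: 337 ≡ 1 mod 4, sign kept]
  = (141/337)    [3511 ≡ 141 mod 337]
  = (337/141)    [QR: 141 ≡ 1 mod 4, sign kept]
  = (55/141)    [337 ≡ 55 mod 141]
  = (141/55)    [QR: 141 ≡ 1 mod 4, sign kept]
  = (31/55)    [141 ≡ 31 mod 55]
  = -(55/31)    [QR: both ≡ 3 mod 4, sign flips]
  = -(24/31)    [55 ≡ 24 mod 31]
  = -(3/31)    [31 ≡ 7 mod 8 ⇒ (2/31)^3 = +1]
  = (31/3)    [QR: both ≡ 3 mod 4, sign flips]
  = (1/3)    [31 ≡ 1 mod 3]
  = 1    [(1/3) = 1]
Product: (-1)·(1) = -1.

-1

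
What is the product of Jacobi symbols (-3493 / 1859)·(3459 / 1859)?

1

By multiplicativity, (-3493·3459 / 1859) = (-3493 / 1859)·(3459 / 1859).
First factor (-3493 / 1859):
(-3493 / 1859)
  = (225 / 1859)    [-3493 ≡ 225 mod 1859]
  = (1859 / 225)    [QR: 225 ≡ 1 mod 4, sign kept]
  = (59 / 225)    [1859 ≡ 59 mod 225]
  = (225 / 59)    [QR: 225 ≡ 1 mod 4, sign kept]
  = (48 / 59)    [225 ≡ 48 mod 59]
  = (3 / 59)    [59 ≡ 3 mod 8 ⇒ (2 / 59)^4 = +1]
  = -(59 / 3)    [QR: both ≡ 3 mod 4, sign flips]
  = -(2 / 3)    [59 ≡ 2 mod 3]
  = (1 / 3)    [3 ≡ 3 mod 8 ⇒ (2 / 3) = -1]
  = 1    [(1 / 3) = 1]
Second factor (3459 / 1859):
(3459 / 1859)
  = (1600 / 1859)    [3459 ≡ 1600 mod 1859]
  = (25 / 1859)    [1859 ≡ 3 mod 8 ⇒ (2 / 1859)^6 = +1]
  = (1859 / 25)    [QR: 25 ≡ 1 mod 4, sign kept]
  = (9 / 25)    [1859 ≡ 9 mod 25]
  = (25 / 9)    [QR: 9 ≡ 1 mod 4, sign kept]
  = (7 / 9)    [25 ≡ 7 mod 9]
  = (9 / 7)    [QR: 9 ≡ 1 mod 4, sign kept]
  = (2 / 7)    [9 ≡ 2 mod 7]
  = (1 / 7)    [7 ≡ 7 mod 8 ⇒ (2 / 7) = +1]
  = 1    [(1 / 7) = 1]
Product: (1)·(1) = 1.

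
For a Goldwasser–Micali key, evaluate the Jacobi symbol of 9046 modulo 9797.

-1

(9046/9797)
  = -(4523/9797)    [9797 ≡ 5 mod 8 ⇒ (2/9797) = -1]
  = -(9797/4523)    [QR: 9797 ≡ 1 mod 4, sign kept]
  = -(751/4523)    [9797 ≡ 751 mod 4523]
  = (4523/751)    [QR: both ≡ 3 mod 4, sign flips]
  = (17/751)    [4523 ≡ 17 mod 751]
  = (751/17)    [QR: 17 ≡ 1 mod 4, sign kept]
  = (3/17)    [751 ≡ 3 mod 17]
  = (17/3)    [QR: 17 ≡ 1 mod 4, sign kept]
  = (2/3)    [17 ≡ 2 mod 3]
  = -(1/3)    [3 ≡ 3 mod 8 ⇒ (2/3) = -1]
  = -1    [(1/3) = 1]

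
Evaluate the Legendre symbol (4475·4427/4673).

By multiplicativity, (4475·4427/4673) = (4475/4673)·(4427/4673).
First factor (4475/4673):
4673 ≡ 1 (mod 4), so quadratic reciprocity gives (4475/4673) = (4673/4475). Reduce: 4673 ≡ 198 (mod 4475). Now have (198/4475).
Factor out 2: 198 = 2·99. Since 4475 ≡ 3 (mod 8), (2/4475) = -1. Now have -(99/4475).
Both 99 ≡ 3 and 4475 ≡ 3 (mod 4), so reciprocity gives (99/4475) = -(4475/99). Reduce: 4475 ≡ 20 (mod 99). Now have (20/99).
Factor out 2: 20 = 2^2·5. Since 99 ≡ 3 (mod 8), (2/99) = -1, and (2/99)^2 = +1. Now have (5/99).
5 ≡ 1 (mod 4), so quadratic reciprocity gives (5/99) = (99/5). Reduce: 99 ≡ 4 (mod 5). Now have (4/5).
Factor out 2: 4 = 2^2. Since 5 ≡ 5 (mod 8), (2/5) = -1, and (2/5)^2 = +1. Now have (1/5).
(1/5) = 1. Collecting the sign factors: 1.
Second factor (4427/4673):
4673 ≡ 1 (mod 4), so quadratic reciprocity gives (4427/4673) = (4673/4427). Reduce: 4673 ≡ 246 (mod 4427). Now have (246/4427).
Factor out 2: 246 = 2·123. Since 4427 ≡ 3 (mod 8), (2/4427) = -1. Now have -(123/4427).
Both 123 ≡ 3 and 4427 ≡ 3 (mod 4), so reciprocity gives (123/4427) = -(4427/123). Reduce: 4427 ≡ 122 (mod 123). Now have (122/123).
Factor out 2: 122 = 2·61. Since 123 ≡ 3 (mod 8), (2/123) = -1. Now have -(61/123).
61 ≡ 1 (mod 4), so quadratic reciprocity gives (61/123) = (123/61). Reduce: 123 ≡ 1 (mod 61). Now have -(1/61).
(1/61) = 1. Collecting the sign factors: -1.
Product: (1)·(-1) = -1.

-1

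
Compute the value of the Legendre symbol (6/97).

Factor out 2: 6 = 2·3. Since 97 ≡ 1 (mod 8), (2/97) = +1. Now have (3/97).
97 ≡ 1 (mod 4), so quadratic reciprocity gives (3/97) = (97/3). Reduce: 97 ≡ 1 (mod 3). Now have (1/3).
(1/3) = 1. Collecting the sign factors: 1.

1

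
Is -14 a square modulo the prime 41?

no

Reduce the numerator: -14 ≡ 27 (mod 41), so (-14/41) = (27/41).
41 ≡ 1 (mod 4), so quadratic reciprocity gives (27/41) = (41/27). Reduce: 41 ≡ 14 (mod 27). Now have (14/27).
Factor out 2: 14 = 2·7. Since 27 ≡ 3 (mod 8), (2/27) = -1. Now have -(7/27).
Both 7 ≡ 3 and 27 ≡ 3 (mod 4), so reciprocity gives (7/27) = -(27/7). Reduce: 27 ≡ 6 (mod 7). Now have (6/7).
Factor out 2: 6 = 2·3. Since 7 ≡ 7 (mod 8), (2/7) = +1. Now have (3/7).
Both 3 ≡ 3 and 7 ≡ 3 (mod 4), so reciprocity gives (3/7) = -(7/3). Reduce: 7 ≡ 1 (mod 3). Now have -(1/3).
(1/3) = 1. Collecting the sign factors: -1.
(-14/41) = -1, and 41 is prime, so -14 is not a quadratic residue mod 41.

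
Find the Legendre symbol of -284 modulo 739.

1

Reduce the numerator: -284 ≡ 455 (mod 739), so (-284/739) = (455/739).
Both 455 ≡ 3 and 739 ≡ 3 (mod 4), so reciprocity gives (455/739) = -(739/455). Reduce: 739 ≡ 284 (mod 455). Now have -(284/455).
Factor out 2: 284 = 2^2·71. Since 455 ≡ 7 (mod 8), (2/455) = +1, and (2/455)^2 = +1. Now have -(71/455).
Both 71 ≡ 3 and 455 ≡ 3 (mod 4), so reciprocity gives (71/455) = -(455/71). Reduce: 455 ≡ 29 (mod 71). Now have (29/71).
29 ≡ 1 (mod 4), so quadratic reciprocity gives (29/71) = (71/29). Reduce: 71 ≡ 13 (mod 29). Now have (13/29).
13 ≡ 1 (mod 4), so quadratic reciprocity gives (13/29) = (29/13). Reduce: 29 ≡ 3 (mod 13). Now have (3/13).
13 ≡ 1 (mod 4), so quadratic reciprocity gives (3/13) = (13/3). Reduce: 13 ≡ 1 (mod 3). Now have (1/3).
(1/3) = 1. Collecting the sign factors: 1.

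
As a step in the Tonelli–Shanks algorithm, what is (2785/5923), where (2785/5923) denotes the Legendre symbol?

(2785/5923)
  = (5923/2785)    [QR: 2785 ≡ 1 mod 4, sign kept]
  = (353/2785)    [5923 ≡ 353 mod 2785]
  = (2785/353)    [QR: 353 ≡ 1 mod 4, sign kept]
  = (314/353)    [2785 ≡ 314 mod 353]
  = (157/353)    [353 ≡ 1 mod 8 ⇒ (2/353) = +1]
  = (353/157)    [QR: 157 ≡ 1 mod 4, sign kept]
  = (39/157)    [353 ≡ 39 mod 157]
  = (157/39)    [QR: 157 ≡ 1 mod 4, sign kept]
  = (1/39)    [157 ≡ 1 mod 39]
  = 1    [(1/39) = 1]

1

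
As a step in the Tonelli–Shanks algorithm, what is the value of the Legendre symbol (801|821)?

1

801 ≡ 1 (mod 4), so quadratic reciprocity gives (801|821) = (821|801). Reduce: 821 ≡ 20 (mod 801). Now have (20|801).
Factor out 2: 20 = 2^2·5. Since 801 ≡ 1 (mod 8), (2|801) = +1, and (2|801)^2 = +1. Now have (5|801).
5 ≡ 1 (mod 4), so quadratic reciprocity gives (5|801) = (801|5). Reduce: 801 ≡ 1 (mod 5). Now have (1|5).
(1|5) = 1. Collecting the sign factors: 1.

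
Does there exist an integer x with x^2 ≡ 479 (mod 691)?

yes

Both 479 ≡ 3 and 691 ≡ 3 (mod 4), so reciprocity gives (479|691) = -(691|479). Reduce: 691 ≡ 212 (mod 479). Now have -(212|479).
Factor out 2: 212 = 2^2·53. Since 479 ≡ 7 (mod 8), (2|479) = +1, and (2|479)^2 = +1. Now have -(53|479).
53 ≡ 1 (mod 4), so quadratic reciprocity gives (53|479) = (479|53). Reduce: 479 ≡ 2 (mod 53). Now have -(2|53).
Factor out 2: 2 = 2. Since 53 ≡ 5 (mod 8), (2|53) = -1. Now have (1|53).
(1|53) = 1. Collecting the sign factors: 1.
The Legendre symbol is 1, so x^2 ≡ 479 (mod 691) has solution.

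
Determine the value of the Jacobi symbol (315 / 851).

-1

Both 315 ≡ 3 and 851 ≡ 3 (mod 4), so reciprocity gives (315 / 851) = -(851 / 315). Reduce: 851 ≡ 221 (mod 315). Now have -(221 / 315).
221 ≡ 1 (mod 4), so quadratic reciprocity gives (221 / 315) = (315 / 221). Reduce: 315 ≡ 94 (mod 221). Now have -(94 / 221).
Factor out 2: 94 = 2·47. Since 221 ≡ 5 (mod 8), (2 / 221) = -1. Now have (47 / 221).
221 ≡ 1 (mod 4), so quadratic reciprocity gives (47 / 221) = (221 / 47). Reduce: 221 ≡ 33 (mod 47). Now have (33 / 47).
33 ≡ 1 (mod 4), so quadratic reciprocity gives (33 / 47) = (47 / 33). Reduce: 47 ≡ 14 (mod 33). Now have (14 / 33).
Factor out 2: 14 = 2·7. Since 33 ≡ 1 (mod 8), (2 / 33) = +1. Now have (7 / 33).
33 ≡ 1 (mod 4), so quadratic reciprocity gives (7 / 33) = (33 / 7). Reduce: 33 ≡ 5 (mod 7). Now have (5 / 7).
5 ≡ 1 (mod 4), so quadratic reciprocity gives (5 / 7) = (7 / 5). Reduce: 7 ≡ 2 (mod 5). Now have (2 / 5).
Factor out 2: 2 = 2. Since 5 ≡ 5 (mod 8), (2 / 5) = -1. Now have -(1 / 5).
(1 / 5) = 1. Collecting the sign factors: -1.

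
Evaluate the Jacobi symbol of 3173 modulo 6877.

(3173|6877)
  = (6877|3173)    [QR: 3173 ≡ 1 mod 4, sign kept]
  = (531|3173)    [6877 ≡ 531 mod 3173]
  = (3173|531)    [QR: 3173 ≡ 1 mod 4, sign kept]
  = (518|531)    [3173 ≡ 518 mod 531]
  = -(259|531)    [531 ≡ 3 mod 8 ⇒ (2|531) = -1]
  = (531|259)    [QR: both ≡ 3 mod 4, sign flips]
  = (13|259)    [531 ≡ 13 mod 259]
  = (259|13)    [QR: 13 ≡ 1 mod 4, sign kept]
  = (12|13)    [259 ≡ 12 mod 13]
  = (3|13)    [13 ≡ 5 mod 8 ⇒ (2|13)^2 = +1]
  = (13|3)    [QR: 13 ≡ 1 mod 4, sign kept]
  = (1|3)    [13 ≡ 1 mod 3]
  = 1    [(1|3) = 1]

1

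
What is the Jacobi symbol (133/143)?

(133/143)
  = (143/133)    [QR: 133 ≡ 1 mod 4, sign kept]
  = (10/133)    [143 ≡ 10 mod 133]
  = -(5/133)    [133 ≡ 5 mod 8 ⇒ (2/133) = -1]
  = -(133/5)    [QR: 5 ≡ 1 mod 4, sign kept]
  = -(3/5)    [133 ≡ 3 mod 5]
  = -(5/3)    [QR: 5 ≡ 1 mod 4, sign kept]
  = -(2/3)    [5 ≡ 2 mod 3]
  = (1/3)    [3 ≡ 3 mod 8 ⇒ (2/3) = -1]
  = 1    [(1/3) = 1]

1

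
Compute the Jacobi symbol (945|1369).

(945|1369)
  = (1369|945)    [QR: 945 ≡ 1 mod 4, sign kept]
  = (424|945)    [1369 ≡ 424 mod 945]
  = (53|945)    [945 ≡ 1 mod 8 ⇒ (2|945)^3 = +1]
  = (945|53)    [QR: 53 ≡ 1 mod 4, sign kept]
  = (44|53)    [945 ≡ 44 mod 53]
  = (11|53)    [53 ≡ 5 mod 8 ⇒ (2|53)^2 = +1]
  = (53|11)    [QR: 53 ≡ 1 mod 4, sign kept]
  = (9|11)    [53 ≡ 9 mod 11]
  = (11|9)    [QR: 9 ≡ 1 mod 4, sign kept]
  = (2|9)    [11 ≡ 2 mod 9]
  = (1|9)    [9 ≡ 1 mod 8 ⇒ (2|9) = +1]
  = 1    [(1|9) = 1]

1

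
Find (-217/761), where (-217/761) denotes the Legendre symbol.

1

(-217/761)
  = (544/761)    [-217 ≡ 544 mod 761]
  = (17/761)    [761 ≡ 1 mod 8 ⇒ (2/761)^5 = +1]
  = (761/17)    [QR: 17 ≡ 1 mod 4, sign kept]
  = (13/17)    [761 ≡ 13 mod 17]
  = (17/13)    [QR: 13 ≡ 1 mod 4, sign kept]
  = (4/13)    [17 ≡ 4 mod 13]
  = (1/13)    [13 ≡ 5 mod 8 ⇒ (2/13)^2 = +1]
  = 1    [(1/13) = 1]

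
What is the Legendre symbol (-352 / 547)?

1

Reduce the numerator: -352 ≡ 195 (mod 547), so (-352 / 547) = (195 / 547).
Both 195 ≡ 3 and 547 ≡ 3 (mod 4), so reciprocity gives (195 / 547) = -(547 / 195). Reduce: 547 ≡ 157 (mod 195). Now have -(157 / 195).
157 ≡ 1 (mod 4), so quadratic reciprocity gives (157 / 195) = (195 / 157). Reduce: 195 ≡ 38 (mod 157). Now have -(38 / 157).
Factor out 2: 38 = 2·19. Since 157 ≡ 5 (mod 8), (2 / 157) = -1. Now have (19 / 157).
157 ≡ 1 (mod 4), so quadratic reciprocity gives (19 / 157) = (157 / 19). Reduce: 157 ≡ 5 (mod 19). Now have (5 / 19).
5 ≡ 1 (mod 4), so quadratic reciprocity gives (5 / 19) = (19 / 5). Reduce: 19 ≡ 4 (mod 5). Now have (4 / 5).
Factor out 2: 4 = 2^2. Since 5 ≡ 5 (mod 8), (2 / 5) = -1, and (2 / 5)^2 = +1. Now have (1 / 5).
(1 / 5) = 1. Collecting the sign factors: 1.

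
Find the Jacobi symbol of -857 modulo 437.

(-857/437)
  = (17/437)    [-857 ≡ 17 mod 437]
  = (437/17)    [QR: 17 ≡ 1 mod 4, sign kept]
  = (12/17)    [437 ≡ 12 mod 17]
  = (3/17)    [17 ≡ 1 mod 8 ⇒ (2/17)^2 = +1]
  = (17/3)    [QR: 17 ≡ 1 mod 4, sign kept]
  = (2/3)    [17 ≡ 2 mod 3]
  = -(1/3)    [3 ≡ 3 mod 8 ⇒ (2/3) = -1]
  = -1    [(1/3) = 1]

-1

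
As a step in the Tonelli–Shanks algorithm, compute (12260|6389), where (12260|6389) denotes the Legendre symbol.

(12260|6389)
  = (5871|6389)    [12260 ≡ 5871 mod 6389]
  = (6389|5871)    [QR: 6389 ≡ 1 mod 4, sign kept]
  = (518|5871)    [6389 ≡ 518 mod 5871]
  = (259|5871)    [5871 ≡ 7 mod 8 ⇒ (2|5871) = +1]
  = -(5871|259)    [QR: both ≡ 3 mod 4, sign flips]
  = -(173|259)    [5871 ≡ 173 mod 259]
  = -(259|173)    [QR: 173 ≡ 1 mod 4, sign kept]
  = -(86|173)    [259 ≡ 86 mod 173]
  = (43|173)    [173 ≡ 5 mod 8 ⇒ (2|173) = -1]
  = (173|43)    [QR: 173 ≡ 1 mod 4, sign kept]
  = (1|43)    [173 ≡ 1 mod 43]
  = 1    [(1|43) = 1]

1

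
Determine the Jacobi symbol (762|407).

Reduce the numerator: 762 ≡ 355 (mod 407), so (762|407) = (355|407).
Both 355 ≡ 3 and 407 ≡ 3 (mod 4), so reciprocity gives (355|407) = -(407|355). Reduce: 407 ≡ 52 (mod 355). Now have -(52|355).
Factor out 2: 52 = 2^2·13. Since 355 ≡ 3 (mod 8), (2|355) = -1, and (2|355)^2 = +1. Now have -(13|355).
13 ≡ 1 (mod 4), so quadratic reciprocity gives (13|355) = (355|13). Reduce: 355 ≡ 4 (mod 13). Now have -(4|13).
Factor out 2: 4 = 2^2. Since 13 ≡ 5 (mod 8), (2|13) = -1, and (2|13)^2 = +1. Now have -(1|13).
(1|13) = 1. Collecting the sign factors: -1.

-1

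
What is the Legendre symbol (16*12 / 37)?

By multiplicativity, (16·12 / 37) = (16 / 37)·(12 / 37).
First factor (16 / 37):
Factor out 2: 16 = 2^4. Since 37 ≡ 5 (mod 8), (2 / 37) = -1, and (2 / 37)^4 = +1. Now have (1 / 37).
(1 / 37) = 1. Collecting the sign factors: 1.
Second factor (12 / 37):
Factor out 2: 12 = 2^2·3. Since 37 ≡ 5 (mod 8), (2 / 37) = -1, and (2 / 37)^2 = +1. Now have (3 / 37).
37 ≡ 1 (mod 4), so quadratic reciprocity gives (3 / 37) = (37 / 3). Reduce: 37 ≡ 1 (mod 3). Now have (1 / 3).
(1 / 3) = 1. Collecting the sign factors: 1.
Product: (1)·(1) = 1.

1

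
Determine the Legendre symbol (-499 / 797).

1

(-499 / 797)
  = (298 / 797)    [-499 ≡ 298 mod 797]
  = -(149 / 797)    [797 ≡ 5 mod 8 ⇒ (2 / 797) = -1]
  = -(797 / 149)    [QR: 149 ≡ 1 mod 4, sign kept]
  = -(52 / 149)    [797 ≡ 52 mod 149]
  = -(13 / 149)    [149 ≡ 5 mod 8 ⇒ (2 / 149)^2 = +1]
  = -(149 / 13)    [QR: 13 ≡ 1 mod 4, sign kept]
  = -(6 / 13)    [149 ≡ 6 mod 13]
  = (3 / 13)    [13 ≡ 5 mod 8 ⇒ (2 / 13) = -1]
  = (13 / 3)    [QR: 13 ≡ 1 mod 4, sign kept]
  = (1 / 3)    [13 ≡ 1 mod 3]
  = 1    [(1 / 3) = 1]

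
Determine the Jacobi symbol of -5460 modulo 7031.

1

Reduce the numerator: -5460 ≡ 1571 (mod 7031), so (-5460/7031) = (1571/7031).
Both 1571 ≡ 3 and 7031 ≡ 3 (mod 4), so reciprocity gives (1571/7031) = -(7031/1571). Reduce: 7031 ≡ 747 (mod 1571). Now have -(747/1571).
Both 747 ≡ 3 and 1571 ≡ 3 (mod 4), so reciprocity gives (747/1571) = -(1571/747). Reduce: 1571 ≡ 77 (mod 747). Now have (77/747).
77 ≡ 1 (mod 4), so quadratic reciprocity gives (77/747) = (747/77). Reduce: 747 ≡ 54 (mod 77). Now have (54/77).
Factor out 2: 54 = 2·27. Since 77 ≡ 5 (mod 8), (2/77) = -1. Now have -(27/77).
77 ≡ 1 (mod 4), so quadratic reciprocity gives (27/77) = (77/27). Reduce: 77 ≡ 23 (mod 27). Now have -(23/27).
Both 23 ≡ 3 and 27 ≡ 3 (mod 4), so reciprocity gives (23/27) = -(27/23). Reduce: 27 ≡ 4 (mod 23). Now have (4/23).
Factor out 2: 4 = 2^2. Since 23 ≡ 7 (mod 8), (2/23) = +1, and (2/23)^2 = +1. Now have (1/23).
(1/23) = 1. Collecting the sign factors: 1.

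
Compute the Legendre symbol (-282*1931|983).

By multiplicativity, (-282·1931|983) = (-282|983)·(1931|983).
First factor (-282|983):
(-282|983)
  = (701|983)    [-282 ≡ 701 mod 983]
  = (983|701)    [QR: 701 ≡ 1 mod 4, sign kept]
  = (282|701)    [983 ≡ 282 mod 701]
  = -(141|701)    [701 ≡ 5 mod 8 ⇒ (2|701) = -1]
  = -(701|141)    [QR: 141 ≡ 1 mod 4, sign kept]
  = -(137|141)    [701 ≡ 137 mod 141]
  = -(141|137)    [QR: 137 ≡ 1 mod 4, sign kept]
  = -(4|137)    [141 ≡ 4 mod 137]
  = -(1|137)    [137 ≡ 1 mod 8 ⇒ (2|137)^2 = +1]
  = -1    [(1|137) = 1]
Second factor (1931|983):
(1931|983)
  = (948|983)    [1931 ≡ 948 mod 983]
  = (237|983)    [983 ≡ 7 mod 8 ⇒ (2|983)^2 = +1]
  = (983|237)    [QR: 237 ≡ 1 mod 4, sign kept]
  = (35|237)    [983 ≡ 35 mod 237]
  = (237|35)    [QR: 237 ≡ 1 mod 4, sign kept]
  = (27|35)    [237 ≡ 27 mod 35]
  = -(35|27)    [QR: both ≡ 3 mod 4, sign flips]
  = -(8|27)    [35 ≡ 8 mod 27]
  = (1|27)    [27 ≡ 3 mod 8 ⇒ (2|27)^3 = -1]
  = 1    [(1|27) = 1]
Product: (-1)·(1) = -1.

-1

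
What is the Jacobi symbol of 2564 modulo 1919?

(2564/1919)
  = (645/1919)    [2564 ≡ 645 mod 1919]
  = (1919/645)    [QR: 645 ≡ 1 mod 4, sign kept]
  = (629/645)    [1919 ≡ 629 mod 645]
  = (645/629)    [QR: 629 ≡ 1 mod 4, sign kept]
  = (16/629)    [645 ≡ 16 mod 629]
  = (1/629)    [629 ≡ 5 mod 8 ⇒ (2/629)^4 = +1]
  = 1    [(1/629) = 1]

1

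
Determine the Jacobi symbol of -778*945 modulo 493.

1

By multiplicativity, (-778·945/493) = (-778/493)·(945/493).
First factor (-778/493):
Reduce the numerator: -778 ≡ 208 (mod 493), so (-778/493) = (208/493).
Factor out 2: 208 = 2^4·13. Since 493 ≡ 5 (mod 8), (2/493) = -1, and (2/493)^4 = +1. Now have (13/493).
13 ≡ 1 (mod 4), so quadratic reciprocity gives (13/493) = (493/13). Reduce: 493 ≡ 12 (mod 13). Now have (12/13).
Factor out 2: 12 = 2^2·3. Since 13 ≡ 5 (mod 8), (2/13) = -1, and (2/13)^2 = +1. Now have (3/13).
13 ≡ 1 (mod 4), so quadratic reciprocity gives (3/13) = (13/3). Reduce: 13 ≡ 1 (mod 3). Now have (1/3).
(1/3) = 1. Collecting the sign factors: 1.
Second factor (945/493):
Reduce the numerator: 945 ≡ 452 (mod 493), so (945/493) = (452/493).
Factor out 2: 452 = 2^2·113. Since 493 ≡ 5 (mod 8), (2/493) = -1, and (2/493)^2 = +1. Now have (113/493).
113 ≡ 1 (mod 4), so quadratic reciprocity gives (113/493) = (493/113). Reduce: 493 ≡ 41 (mod 113). Now have (41/113).
41 ≡ 1 (mod 4), so quadratic reciprocity gives (41/113) = (113/41). Reduce: 113 ≡ 31 (mod 41). Now have (31/41).
41 ≡ 1 (mod 4), so quadratic reciprocity gives (31/41) = (41/31). Reduce: 41 ≡ 10 (mod 31). Now have (10/31).
Factor out 2: 10 = 2·5. Since 31 ≡ 7 (mod 8), (2/31) = +1. Now have (5/31).
5 ≡ 1 (mod 4), so quadratic reciprocity gives (5/31) = (31/5). Reduce: 31 ≡ 1 (mod 5). Now have (1/5).
(1/5) = 1. Collecting the sign factors: 1.
Product: (1)·(1) = 1.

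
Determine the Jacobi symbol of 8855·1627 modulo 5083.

0

By multiplicativity, (8855·1627/5083) = (8855/5083)·(1627/5083).
First factor (8855/5083):
(8855/5083)
  = (3772/5083)    [8855 ≡ 3772 mod 5083]
  = (943/5083)    [5083 ≡ 3 mod 8 ⇒ (2/5083)^2 = +1]
  = -(5083/943)    [QR: both ≡ 3 mod 4, sign flips]
  = -(368/943)    [5083 ≡ 368 mod 943]
  = -(23/943)    [943 ≡ 7 mod 8 ⇒ (2/943)^4 = +1]
  = (943/23)    [QR: both ≡ 3 mod 4, sign flips]
  = (0/23)    [943 ≡ 0 mod 23]
  = 0    [numerator 0, gcd > 1]
Second factor (1627/5083):
(1627/5083)
  = -(5083/1627)    [QR: both ≡ 3 mod 4, sign flips]
  = -(202/1627)    [5083 ≡ 202 mod 1627]
  = (101/1627)    [1627 ≡ 3 mod 8 ⇒ (2/1627) = -1]
  = (1627/101)    [QR: 101 ≡ 1 mod 4, sign kept]
  = (11/101)    [1627 ≡ 11 mod 101]
  = (101/11)    [QR: 101 ≡ 1 mod 4, sign kept]
  = (2/11)    [101 ≡ 2 mod 11]
  = -(1/11)    [11 ≡ 3 mod 8 ⇒ (2/11) = -1]
  = -1    [(1/11) = 1]
Product: (0)·(-1) = 0.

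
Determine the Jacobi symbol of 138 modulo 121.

(138/121)
  = (17/121)    [138 ≡ 17 mod 121]
  = (121/17)    [QR: 17 ≡ 1 mod 4, sign kept]
  = (2/17)    [121 ≡ 2 mod 17]
  = (1/17)    [17 ≡ 1 mod 8 ⇒ (2/17) = +1]
  = 1    [(1/17) = 1]

1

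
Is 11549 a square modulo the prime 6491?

no

Reduce the numerator: 11549 ≡ 5058 (mod 6491), so (11549/6491) = (5058/6491).
Factor out 2: 5058 = 2·2529. Since 6491 ≡ 3 (mod 8), (2/6491) = -1. Now have -(2529/6491).
2529 ≡ 1 (mod 4), so quadratic reciprocity gives (2529/6491) = (6491/2529). Reduce: 6491 ≡ 1433 (mod 2529). Now have -(1433/2529).
1433 ≡ 1 (mod 4), so quadratic reciprocity gives (1433/2529) = (2529/1433). Reduce: 2529 ≡ 1096 (mod 1433). Now have -(1096/1433).
Factor out 2: 1096 = 2^3·137. Since 1433 ≡ 1 (mod 8), (2/1433) = +1, and (2/1433)^3 = +1. Now have -(137/1433).
137 ≡ 1 (mod 4), so quadratic reciprocity gives (137/1433) = (1433/137). Reduce: 1433 ≡ 63 (mod 137). Now have -(63/137).
137 ≡ 1 (mod 4), so quadratic reciprocity gives (63/137) = (137/63). Reduce: 137 ≡ 11 (mod 63). Now have -(11/63).
Both 11 ≡ 3 and 63 ≡ 3 (mod 4), so reciprocity gives (11/63) = -(63/11). Reduce: 63 ≡ 8 (mod 11). Now have (8/11).
Factor out 2: 8 = 2^3. Since 11 ≡ 3 (mod 8), (2/11) = -1, and (2/11)^3 = -1. Now have -(1/11).
(1/11) = 1. Collecting the sign factors: -1.
The Legendre symbol is -1, so x^2 ≡ 11549 (mod 6491) has no solution.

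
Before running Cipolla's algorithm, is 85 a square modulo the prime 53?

Reduce the numerator: 85 ≡ 32 (mod 53), so (85/53) = (32/53).
Factor out 2: 32 = 2^5. Since 53 ≡ 5 (mod 8), (2/53) = -1, and (2/53)^5 = -1. Now have -(1/53).
(1/53) = 1. Collecting the sign factors: -1.
The Legendre symbol is -1, so x^2 ≡ 85 (mod 53) has no solution.

no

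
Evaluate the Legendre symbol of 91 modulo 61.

-1

Reduce the numerator: 91 ≡ 30 (mod 61), so (91 / 61) = (30 / 61).
Factor out 2: 30 = 2·15. Since 61 ≡ 5 (mod 8), (2 / 61) = -1. Now have -(15 / 61).
61 ≡ 1 (mod 4), so quadratic reciprocity gives (15 / 61) = (61 / 15). Reduce: 61 ≡ 1 (mod 15). Now have -(1 / 15).
(1 / 15) = 1. Collecting the sign factors: -1.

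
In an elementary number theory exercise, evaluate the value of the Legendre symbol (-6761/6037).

Pull out -1: (-6761/6037) = (-1/6037)·(6761/6037). Since 6037 ≡ 1 (mod 4), (-1/6037) = +1. Now have (6761/6037).
Reduce the numerator: 6761 ≡ 724 (mod 6037), so (6761/6037) = (724/6037).
Factor out 2: 724 = 2^2·181. Since 6037 ≡ 5 (mod 8), (2/6037) = -1, and (2/6037)^2 = +1. Now have (181/6037).
181 ≡ 1 (mod 4), so quadratic reciprocity gives (181/6037) = (6037/181). Reduce: 6037 ≡ 64 (mod 181). Now have (64/181).
Factor out 2: 64 = 2^6. Since 181 ≡ 5 (mod 8), (2/181) = -1, and (2/181)^6 = +1. Now have (1/181).
(1/181) = 1. Collecting the sign factors: 1.

1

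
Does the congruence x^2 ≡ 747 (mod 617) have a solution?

(747|617)
  = (130|617)    [747 ≡ 130 mod 617]
  = (65|617)    [617 ≡ 1 mod 8 ⇒ (2|617) = +1]
  = (617|65)    [QR: 65 ≡ 1 mod 4, sign kept]
  = (32|65)    [617 ≡ 32 mod 65]
  = (1|65)    [65 ≡ 1 mod 8 ⇒ (2|65)^5 = +1]
  = 1    [(1|65) = 1]
(747|617) = 1, and 617 is prime, so 747 is a quadratic residue mod 617.

yes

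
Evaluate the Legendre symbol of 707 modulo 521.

(707/521)
  = (186/521)    [707 ≡ 186 mod 521]
  = (93/521)    [521 ≡ 1 mod 8 ⇒ (2/521) = +1]
  = (521/93)    [QR: 93 ≡ 1 mod 4, sign kept]
  = (56/93)    [521 ≡ 56 mod 93]
  = -(7/93)    [93 ≡ 5 mod 8 ⇒ (2/93)^3 = -1]
  = -(93/7)    [QR: 93 ≡ 1 mod 4, sign kept]
  = -(2/7)    [93 ≡ 2 mod 7]
  = -(1/7)    [7 ≡ 7 mod 8 ⇒ (2/7) = +1]
  = -1    [(1/7) = 1]

-1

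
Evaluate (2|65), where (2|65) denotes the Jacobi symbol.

1

Factor out 2: 2 = 2. Since 65 ≡ 1 (mod 8), (2|65) = +1. Now have (1|65).
(1|65) = 1. Collecting the sign factors: 1.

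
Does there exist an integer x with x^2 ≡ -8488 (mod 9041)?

Reduce the numerator: -8488 ≡ 553 (mod 9041), so (-8488|9041) = (553|9041).
553 ≡ 1 (mod 4), so quadratic reciprocity gives (553|9041) = (9041|553). Reduce: 9041 ≡ 193 (mod 553). Now have (193|553).
193 ≡ 1 (mod 4), so quadratic reciprocity gives (193|553) = (553|193). Reduce: 553 ≡ 167 (mod 193). Now have (167|193).
193 ≡ 1 (mod 4), so quadratic reciprocity gives (167|193) = (193|167). Reduce: 193 ≡ 26 (mod 167). Now have (26|167).
Factor out 2: 26 = 2·13. Since 167 ≡ 7 (mod 8), (2|167) = +1. Now have (13|167).
13 ≡ 1 (mod 4), so quadratic reciprocity gives (13|167) = (167|13). Reduce: 167 ≡ 11 (mod 13). Now have (11|13).
13 ≡ 1 (mod 4), so quadratic reciprocity gives (11|13) = (13|11). Reduce: 13 ≡ 2 (mod 11). Now have (2|11).
Factor out 2: 2 = 2. Since 11 ≡ 3 (mod 8), (2|11) = -1. Now have -(1|11).
(1|11) = 1. Collecting the sign factors: -1.
The Legendre symbol is -1, so x^2 ≡ -8488 (mod 9041) has no solution.

no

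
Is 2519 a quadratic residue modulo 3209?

no

(2519/3209)
  = (3209/2519)    [QR: 3209 ≡ 1 mod 4, sign kept]
  = (690/2519)    [3209 ≡ 690 mod 2519]
  = (345/2519)    [2519 ≡ 7 mod 8 ⇒ (2/2519) = +1]
  = (2519/345)    [QR: 345 ≡ 1 mod 4, sign kept]
  = (104/345)    [2519 ≡ 104 mod 345]
  = (13/345)    [345 ≡ 1 mod 8 ⇒ (2/345)^3 = +1]
  = (345/13)    [QR: 13 ≡ 1 mod 4, sign kept]
  = (7/13)    [345 ≡ 7 mod 13]
  = (13/7)    [QR: 13 ≡ 1 mod 4, sign kept]
  = (6/7)    [13 ≡ 6 mod 7]
  = (3/7)    [7 ≡ 7 mod 8 ⇒ (2/7) = +1]
  = -(7/3)    [QR: both ≡ 3 mod 4, sign flips]
  = -(1/3)    [7 ≡ 1 mod 3]
  = -1    [(1/3) = 1]
The Legendre symbol is -1, so x^2 ≡ 2519 (mod 3209) has no solution.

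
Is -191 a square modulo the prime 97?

Pull out -1: (-191/97) = (-1/97)·(191/97). Since 97 ≡ 1 (mod 4), (-1/97) = +1. Now have (191/97).
Reduce the numerator: 191 ≡ 94 (mod 97), so (191/97) = (94/97).
Factor out 2: 94 = 2·47. Since 97 ≡ 1 (mod 8), (2/97) = +1. Now have (47/97).
97 ≡ 1 (mod 4), so quadratic reciprocity gives (47/97) = (97/47). Reduce: 97 ≡ 3 (mod 47). Now have (3/47).
Both 3 ≡ 3 and 47 ≡ 3 (mod 4), so reciprocity gives (3/47) = -(47/3). Reduce: 47 ≡ 2 (mod 3). Now have -(2/3).
Factor out 2: 2 = 2. Since 3 ≡ 3 (mod 8), (2/3) = -1. Now have (1/3).
(1/3) = 1. Collecting the sign factors: 1.
(-191/97) = 1, and 97 is prime, so -191 is a quadratic residue mod 97.

yes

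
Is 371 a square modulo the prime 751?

no

Both 371 ≡ 3 and 751 ≡ 3 (mod 4), so reciprocity gives (371/751) = -(751/371). Reduce: 751 ≡ 9 (mod 371). Now have -(9/371).
9 ≡ 1 (mod 4), so quadratic reciprocity gives (9/371) = (371/9). Reduce: 371 ≡ 2 (mod 9). Now have -(2/9).
Factor out 2: 2 = 2. Since 9 ≡ 1 (mod 8), (2/9) = +1. Now have -(1/9).
(1/9) = 1. Collecting the sign factors: -1.
(371/751) = -1, and 751 is prime, so 371 is not a quadratic residue mod 751.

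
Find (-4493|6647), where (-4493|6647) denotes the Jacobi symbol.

(-4493|6647)
  = (2154|6647)    [-4493 ≡ 2154 mod 6647]
  = (1077|6647)    [6647 ≡ 7 mod 8 ⇒ (2|6647) = +1]
  = (6647|1077)    [QR: 1077 ≡ 1 mod 4, sign kept]
  = (185|1077)    [6647 ≡ 185 mod 1077]
  = (1077|185)    [QR: 185 ≡ 1 mod 4, sign kept]
  = (152|185)    [1077 ≡ 152 mod 185]
  = (19|185)    [185 ≡ 1 mod 8 ⇒ (2|185)^3 = +1]
  = (185|19)    [QR: 185 ≡ 1 mod 4, sign kept]
  = (14|19)    [185 ≡ 14 mod 19]
  = -(7|19)    [19 ≡ 3 mod 8 ⇒ (2|19) = -1]
  = (19|7)    [QR: both ≡ 3 mod 4, sign flips]
  = (5|7)    [19 ≡ 5 mod 7]
  = (7|5)    [QR: 5 ≡ 1 mod 4, sign kept]
  = (2|5)    [7 ≡ 2 mod 5]
  = -(1|5)    [5 ≡ 5 mod 8 ⇒ (2|5) = -1]
  = -1    [(1|5) = 1]

-1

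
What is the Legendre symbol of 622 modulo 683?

-1

Factor out 2: 622 = 2·311. Since 683 ≡ 3 (mod 8), (2|683) = -1. Now have -(311|683).
Both 311 ≡ 3 and 683 ≡ 3 (mod 4), so reciprocity gives (311|683) = -(683|311). Reduce: 683 ≡ 61 (mod 311). Now have (61|311).
61 ≡ 1 (mod 4), so quadratic reciprocity gives (61|311) = (311|61). Reduce: 311 ≡ 6 (mod 61). Now have (6|61).
Factor out 2: 6 = 2·3. Since 61 ≡ 5 (mod 8), (2|61) = -1. Now have -(3|61).
61 ≡ 1 (mod 4), so quadratic reciprocity gives (3|61) = (61|3). Reduce: 61 ≡ 1 (mod 3). Now have -(1|3).
(1|3) = 1. Collecting the sign factors: -1.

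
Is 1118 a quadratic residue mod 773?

Reduce the numerator: 1118 ≡ 345 (mod 773), so (1118|773) = (345|773).
345 ≡ 1 (mod 4), so quadratic reciprocity gives (345|773) = (773|345). Reduce: 773 ≡ 83 (mod 345). Now have (83|345).
345 ≡ 1 (mod 4), so quadratic reciprocity gives (83|345) = (345|83). Reduce: 345 ≡ 13 (mod 83). Now have (13|83).
13 ≡ 1 (mod 4), so quadratic reciprocity gives (13|83) = (83|13). Reduce: 83 ≡ 5 (mod 13). Now have (5|13).
5 ≡ 1 (mod 4), so quadratic reciprocity gives (5|13) = (13|5). Reduce: 13 ≡ 3 (mod 5). Now have (3|5).
5 ≡ 1 (mod 4), so quadratic reciprocity gives (3|5) = (5|3). Reduce: 5 ≡ 2 (mod 3). Now have (2|3).
Factor out 2: 2 = 2. Since 3 ≡ 3 (mod 8), (2|3) = -1. Now have -(1|3).
(1|3) = 1. Collecting the sign factors: -1.
(1118|773) = -1, and 773 is prime, so 1118 is not a quadratic residue mod 773.

no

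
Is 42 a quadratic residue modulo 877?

Factor out 2: 42 = 2·21. Since 877 ≡ 5 (mod 8), (2|877) = -1. Now have -(21|877).
21 ≡ 1 (mod 4), so quadratic reciprocity gives (21|877) = (877|21). Reduce: 877 ≡ 16 (mod 21). Now have -(16|21).
Factor out 2: 16 = 2^4. Since 21 ≡ 5 (mod 8), (2|21) = -1, and (2|21)^4 = +1. Now have -(1|21).
(1|21) = 1. Collecting the sign factors: -1.
The Legendre symbol is -1, so x^2 ≡ 42 (mod 877) has no solution.

no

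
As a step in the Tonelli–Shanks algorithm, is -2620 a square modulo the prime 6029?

Pull out -1: (-2620|6029) = (-1|6029)·(2620|6029). Since 6029 ≡ 1 (mod 4), (-1|6029) = +1. Now have (2620|6029).
Factor out 2: 2620 = 2^2·655. Since 6029 ≡ 5 (mod 8), (2|6029) = -1, and (2|6029)^2 = +1. Now have (655|6029).
6029 ≡ 1 (mod 4), so quadratic reciprocity gives (655|6029) = (6029|655). Reduce: 6029 ≡ 134 (mod 655). Now have (134|655).
Factor out 2: 134 = 2·67. Since 655 ≡ 7 (mod 8), (2|655) = +1. Now have (67|655).
Both 67 ≡ 3 and 655 ≡ 3 (mod 4), so reciprocity gives (67|655) = -(655|67). Reduce: 655 ≡ 52 (mod 67). Now have -(52|67).
Factor out 2: 52 = 2^2·13. Since 67 ≡ 3 (mod 8), (2|67) = -1, and (2|67)^2 = +1. Now have -(13|67).
13 ≡ 1 (mod 4), so quadratic reciprocity gives (13|67) = (67|13). Reduce: 67 ≡ 2 (mod 13). Now have -(2|13).
Factor out 2: 2 = 2. Since 13 ≡ 5 (mod 8), (2|13) = -1. Now have (1|13).
(1|13) = 1. Collecting the sign factors: 1.
(-2620|6029) = 1, and 6029 is prime, so -2620 is a quadratic residue mod 6029.

yes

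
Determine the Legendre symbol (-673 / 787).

1

(-673 / 787)
  = -(673 / 787)    [787 ≡ 3 mod 4 ⇒ (-1 / 787) = -1]
  = -(787 / 673)    [QR: 673 ≡ 1 mod 4, sign kept]
  = -(114 / 673)    [787 ≡ 114 mod 673]
  = -(57 / 673)    [673 ≡ 1 mod 8 ⇒ (2 / 673) = +1]
  = -(673 / 57)    [QR: 57 ≡ 1 mod 4, sign kept]
  = -(46 / 57)    [673 ≡ 46 mod 57]
  = -(23 / 57)    [57 ≡ 1 mod 8 ⇒ (2 / 57) = +1]
  = -(57 / 23)    [QR: 57 ≡ 1 mod 4, sign kept]
  = -(11 / 23)    [57 ≡ 11 mod 23]
  = (23 / 11)    [QR: both ≡ 3 mod 4, sign flips]
  = (1 / 11)    [23 ≡ 1 mod 11]
  = 1    [(1 / 11) = 1]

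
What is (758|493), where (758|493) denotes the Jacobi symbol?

-1

(758|493)
  = (265|493)    [758 ≡ 265 mod 493]
  = (493|265)    [QR: 265 ≡ 1 mod 4, sign kept]
  = (228|265)    [493 ≡ 228 mod 265]
  = (57|265)    [265 ≡ 1 mod 8 ⇒ (2|265)^2 = +1]
  = (265|57)    [QR: 57 ≡ 1 mod 4, sign kept]
  = (37|57)    [265 ≡ 37 mod 57]
  = (57|37)    [QR: 37 ≡ 1 mod 4, sign kept]
  = (20|37)    [57 ≡ 20 mod 37]
  = (5|37)    [37 ≡ 5 mod 8 ⇒ (2|37)^2 = +1]
  = (37|5)    [QR: 5 ≡ 1 mod 4, sign kept]
  = (2|5)    [37 ≡ 2 mod 5]
  = -(1|5)    [5 ≡ 5 mod 8 ⇒ (2|5) = -1]
  = -1    [(1|5) = 1]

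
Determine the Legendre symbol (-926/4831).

-1

(-926/4831)
  = (3905/4831)    [-926 ≡ 3905 mod 4831]
  = (4831/3905)    [QR: 3905 ≡ 1 mod 4, sign kept]
  = (926/3905)    [4831 ≡ 926 mod 3905]
  = (463/3905)    [3905 ≡ 1 mod 8 ⇒ (2/3905) = +1]
  = (3905/463)    [QR: 3905 ≡ 1 mod 4, sign kept]
  = (201/463)    [3905 ≡ 201 mod 463]
  = (463/201)    [QR: 201 ≡ 1 mod 4, sign kept]
  = (61/201)    [463 ≡ 61 mod 201]
  = (201/61)    [QR: 61 ≡ 1 mod 4, sign kept]
  = (18/61)    [201 ≡ 18 mod 61]
  = -(9/61)    [61 ≡ 5 mod 8 ⇒ (2/61) = -1]
  = -(61/9)    [QR: 9 ≡ 1 mod 4, sign kept]
  = -(7/9)    [61 ≡ 7 mod 9]
  = -(9/7)    [QR: 9 ≡ 1 mod 4, sign kept]
  = -(2/7)    [9 ≡ 2 mod 7]
  = -(1/7)    [7 ≡ 7 mod 8 ⇒ (2/7) = +1]
  = -1    [(1/7) = 1]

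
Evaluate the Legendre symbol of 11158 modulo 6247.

Reduce the numerator: 11158 ≡ 4911 (mod 6247), so (11158/6247) = (4911/6247).
Both 4911 ≡ 3 and 6247 ≡ 3 (mod 4), so reciprocity gives (4911/6247) = -(6247/4911). Reduce: 6247 ≡ 1336 (mod 4911). Now have -(1336/4911).
Factor out 2: 1336 = 2^3·167. Since 4911 ≡ 7 (mod 8), (2/4911) = +1, and (2/4911)^3 = +1. Now have -(167/4911).
Both 167 ≡ 3 and 4911 ≡ 3 (mod 4), so reciprocity gives (167/4911) = -(4911/167). Reduce: 4911 ≡ 68 (mod 167). Now have (68/167).
Factor out 2: 68 = 2^2·17. Since 167 ≡ 7 (mod 8), (2/167) = +1, and (2/167)^2 = +1. Now have (17/167).
17 ≡ 1 (mod 4), so quadratic reciprocity gives (17/167) = (167/17). Reduce: 167 ≡ 14 (mod 17). Now have (14/17).
Factor out 2: 14 = 2·7. Since 17 ≡ 1 (mod 8), (2/17) = +1. Now have (7/17).
17 ≡ 1 (mod 4), so quadratic reciprocity gives (7/17) = (17/7). Reduce: 17 ≡ 3 (mod 7). Now have (3/7).
Both 3 ≡ 3 and 7 ≡ 3 (mod 4), so reciprocity gives (3/7) = -(7/3). Reduce: 7 ≡ 1 (mod 3). Now have -(1/3).
(1/3) = 1. Collecting the sign factors: -1.

-1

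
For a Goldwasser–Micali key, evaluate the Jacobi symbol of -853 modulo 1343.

-1

Pull out -1: (-853|1343) = (-1|1343)·(853|1343). Since 1343 ≡ 3 (mod 4), (-1|1343) = -1. Now have -(853|1343).
853 ≡ 1 (mod 4), so quadratic reciprocity gives (853|1343) = (1343|853). Reduce: 1343 ≡ 490 (mod 853). Now have -(490|853).
Factor out 2: 490 = 2·245. Since 853 ≡ 5 (mod 8), (2|853) = -1. Now have (245|853).
245 ≡ 1 (mod 4), so quadratic reciprocity gives (245|853) = (853|245). Reduce: 853 ≡ 118 (mod 245). Now have (118|245).
Factor out 2: 118 = 2·59. Since 245 ≡ 5 (mod 8), (2|245) = -1. Now have -(59|245).
245 ≡ 1 (mod 4), so quadratic reciprocity gives (59|245) = (245|59). Reduce: 245 ≡ 9 (mod 59). Now have -(9|59).
9 ≡ 1 (mod 4), so quadratic reciprocity gives (9|59) = (59|9). Reduce: 59 ≡ 5 (mod 9). Now have -(5|9).
5 ≡ 1 (mod 4), so quadratic reciprocity gives (5|9) = (9|5). Reduce: 9 ≡ 4 (mod 5). Now have -(4|5).
Factor out 2: 4 = 2^2. Since 5 ≡ 5 (mod 8), (2|5) = -1, and (2|5)^2 = +1. Now have -(1|5).
(1|5) = 1. Collecting the sign factors: -1.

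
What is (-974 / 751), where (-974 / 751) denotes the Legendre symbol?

Reduce the numerator: -974 ≡ 528 (mod 751), so (-974 / 751) = (528 / 751).
Factor out 2: 528 = 2^4·33. Since 751 ≡ 7 (mod 8), (2 / 751) = +1, and (2 / 751)^4 = +1. Now have (33 / 751).
33 ≡ 1 (mod 4), so quadratic reciprocity gives (33 / 751) = (751 / 33). Reduce: 751 ≡ 25 (mod 33). Now have (25 / 33).
25 ≡ 1 (mod 4), so quadratic reciprocity gives (25 / 33) = (33 / 25). Reduce: 33 ≡ 8 (mod 25). Now have (8 / 25).
Factor out 2: 8 = 2^3. Since 25 ≡ 1 (mod 8), (2 / 25) = +1, and (2 / 25)^3 = +1. Now have (1 / 25).
(1 / 25) = 1. Collecting the sign factors: 1.

1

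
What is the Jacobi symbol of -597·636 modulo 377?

By multiplicativity, (-597·636 / 377) = (-597 / 377)·(636 / 377).
First factor (-597 / 377):
(-597 / 377)
  = (597 / 377)    [377 ≡ 1 mod 4 ⇒ (-1 / 377) = +1]
  = (220 / 377)    [597 ≡ 220 mod 377]
  = (55 / 377)    [377 ≡ 1 mod 8 ⇒ (2 / 377)^2 = +1]
  = (377 / 55)    [QR: 377 ≡ 1 mod 4, sign kept]
  = (47 / 55)    [377 ≡ 47 mod 55]
  = -(55 / 47)    [QR: both ≡ 3 mod 4, sign flips]
  = -(8 / 47)    [55 ≡ 8 mod 47]
  = -(1 / 47)    [47 ≡ 7 mod 8 ⇒ (2 / 47)^3 = +1]
  = -1    [(1 / 47) = 1]
Second factor (636 / 377):
(636 / 377)
  = (259 / 377)    [636 ≡ 259 mod 377]
  = (377 / 259)    [QR: 377 ≡ 1 mod 4, sign kept]
  = (118 / 259)    [377 ≡ 118 mod 259]
  = -(59 / 259)    [259 ≡ 3 mod 8 ⇒ (2 / 259) = -1]
  = (259 / 59)    [QR: both ≡ 3 mod 4, sign flips]
  = (23 / 59)    [259 ≡ 23 mod 59]
  = -(59 / 23)    [QR: both ≡ 3 mod 4, sign flips]
  = -(13 / 23)    [59 ≡ 13 mod 23]
  = -(23 / 13)    [QR: 13 ≡ 1 mod 4, sign kept]
  = -(10 / 13)    [23 ≡ 10 mod 13]
  = (5 / 13)    [13 ≡ 5 mod 8 ⇒ (2 / 13) = -1]
  = (13 / 5)    [QR: 5 ≡ 1 mod 4, sign kept]
  = (3 / 5)    [13 ≡ 3 mod 5]
  = (5 / 3)    [QR: 5 ≡ 1 mod 4, sign kept]
  = (2 / 3)    [5 ≡ 2 mod 3]
  = -(1 / 3)    [3 ≡ 3 mod 8 ⇒ (2 / 3) = -1]
  = -1    [(1 / 3) = 1]
Product: (-1)·(-1) = 1.

1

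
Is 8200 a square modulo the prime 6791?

(8200/6791)
  = (1409/6791)    [8200 ≡ 1409 mod 6791]
  = (6791/1409)    [QR: 1409 ≡ 1 mod 4, sign kept]
  = (1155/1409)    [6791 ≡ 1155 mod 1409]
  = (1409/1155)    [QR: 1409 ≡ 1 mod 4, sign kept]
  = (254/1155)    [1409 ≡ 254 mod 1155]
  = -(127/1155)    [1155 ≡ 3 mod 8 ⇒ (2/1155) = -1]
  = (1155/127)    [QR: both ≡ 3 mod 4, sign flips]
  = (12/127)    [1155 ≡ 12 mod 127]
  = (3/127)    [127 ≡ 7 mod 8 ⇒ (2/127)^2 = +1]
  = -(127/3)    [QR: both ≡ 3 mod 4, sign flips]
  = -(1/3)    [127 ≡ 1 mod 3]
  = -1    [(1/3) = 1]
(8200/6791) = -1, and 6791 is prime, so 8200 is not a quadratic residue mod 6791.

no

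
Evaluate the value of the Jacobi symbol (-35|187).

1

(-35|187)
  = (152|187)    [-35 ≡ 152 mod 187]
  = -(19|187)    [187 ≡ 3 mod 8 ⇒ (2|187)^3 = -1]
  = (187|19)    [QR: both ≡ 3 mod 4, sign flips]
  = (16|19)    [187 ≡ 16 mod 19]
  = (1|19)    [19 ≡ 3 mod 8 ⇒ (2|19)^4 = +1]
  = 1    [(1|19) = 1]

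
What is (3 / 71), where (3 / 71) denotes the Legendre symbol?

Both 3 ≡ 3 and 71 ≡ 3 (mod 4), so reciprocity gives (3 / 71) = -(71 / 3). Reduce: 71 ≡ 2 (mod 3). Now have -(2 / 3).
Factor out 2: 2 = 2. Since 3 ≡ 3 (mod 8), (2 / 3) = -1. Now have (1 / 3).
(1 / 3) = 1. Collecting the sign factors: 1.

1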